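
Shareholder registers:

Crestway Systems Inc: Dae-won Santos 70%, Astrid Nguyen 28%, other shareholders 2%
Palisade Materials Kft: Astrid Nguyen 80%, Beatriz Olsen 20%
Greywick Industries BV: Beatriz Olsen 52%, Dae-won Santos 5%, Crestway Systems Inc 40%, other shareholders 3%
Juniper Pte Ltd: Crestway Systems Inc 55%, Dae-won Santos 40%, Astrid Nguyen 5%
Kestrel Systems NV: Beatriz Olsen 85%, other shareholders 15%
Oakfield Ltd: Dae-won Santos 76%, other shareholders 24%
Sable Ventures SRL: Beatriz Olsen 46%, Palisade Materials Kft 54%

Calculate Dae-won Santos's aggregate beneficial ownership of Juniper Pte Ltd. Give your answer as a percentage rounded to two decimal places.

Dae-won reaches Juniper along 2 paths.
Via Crestway: 70% × 55% = 38.5%.
Direct stake: 40% = 40%.
Total: 38.5% + 40% = 78.5%.
Rounded: 78.50%.

78.50%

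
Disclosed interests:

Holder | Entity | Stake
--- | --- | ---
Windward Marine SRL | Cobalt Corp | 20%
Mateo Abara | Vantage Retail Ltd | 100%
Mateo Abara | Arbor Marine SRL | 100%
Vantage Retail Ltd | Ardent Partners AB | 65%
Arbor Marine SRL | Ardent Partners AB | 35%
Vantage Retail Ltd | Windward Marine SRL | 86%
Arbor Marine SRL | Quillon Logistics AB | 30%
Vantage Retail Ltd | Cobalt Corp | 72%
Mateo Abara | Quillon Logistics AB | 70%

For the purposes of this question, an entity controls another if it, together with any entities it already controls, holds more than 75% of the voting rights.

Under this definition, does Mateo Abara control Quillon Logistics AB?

Mateo holds 100% of Arbor, so Mateo controls Arbor.
Mateo and Arbor together hold 70% + 30% = 100% of Quillon, so Mateo controls Quillon.

Yes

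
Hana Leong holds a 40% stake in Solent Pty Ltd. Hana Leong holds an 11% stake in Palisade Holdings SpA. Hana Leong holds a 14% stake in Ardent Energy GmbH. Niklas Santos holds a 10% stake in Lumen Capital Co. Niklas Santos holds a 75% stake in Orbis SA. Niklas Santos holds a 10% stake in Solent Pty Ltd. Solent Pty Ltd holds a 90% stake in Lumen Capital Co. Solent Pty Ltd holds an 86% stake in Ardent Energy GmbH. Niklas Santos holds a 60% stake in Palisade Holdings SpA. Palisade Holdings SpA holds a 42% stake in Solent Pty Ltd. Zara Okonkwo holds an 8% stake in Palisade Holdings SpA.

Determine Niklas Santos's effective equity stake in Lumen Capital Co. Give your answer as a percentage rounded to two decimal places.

41.68%

Niklas reaches Lumen along 3 paths.
Direct stake: 10% = 10%.
Via Solent: 10% × 90% = 9%.
Via Palisade → Solent: 60% × 42% × 90% = 22.68%.
Total: 10% + 9% + 22.68% = 41.68%.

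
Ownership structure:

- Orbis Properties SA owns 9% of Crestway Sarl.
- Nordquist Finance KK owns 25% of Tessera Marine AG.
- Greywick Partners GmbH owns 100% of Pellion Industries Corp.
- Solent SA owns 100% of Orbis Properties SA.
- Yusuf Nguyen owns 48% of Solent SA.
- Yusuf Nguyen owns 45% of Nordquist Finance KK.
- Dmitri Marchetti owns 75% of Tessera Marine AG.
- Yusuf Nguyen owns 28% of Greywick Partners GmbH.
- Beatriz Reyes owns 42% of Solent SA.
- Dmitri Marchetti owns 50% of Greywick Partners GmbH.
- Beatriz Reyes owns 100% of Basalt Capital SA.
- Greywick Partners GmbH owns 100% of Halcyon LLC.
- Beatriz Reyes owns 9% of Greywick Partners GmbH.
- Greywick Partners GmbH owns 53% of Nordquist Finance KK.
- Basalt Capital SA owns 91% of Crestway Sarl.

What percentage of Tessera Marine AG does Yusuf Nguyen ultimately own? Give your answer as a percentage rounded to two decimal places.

Yusuf reaches Tessera along 2 paths.
Via Greywick → Nordquist: 28% × 53% × 25% = 3.71%.
Via Nordquist: 45% × 25% = 11.25%.
Total: 3.71% + 11.25% = 14.96%.

14.96%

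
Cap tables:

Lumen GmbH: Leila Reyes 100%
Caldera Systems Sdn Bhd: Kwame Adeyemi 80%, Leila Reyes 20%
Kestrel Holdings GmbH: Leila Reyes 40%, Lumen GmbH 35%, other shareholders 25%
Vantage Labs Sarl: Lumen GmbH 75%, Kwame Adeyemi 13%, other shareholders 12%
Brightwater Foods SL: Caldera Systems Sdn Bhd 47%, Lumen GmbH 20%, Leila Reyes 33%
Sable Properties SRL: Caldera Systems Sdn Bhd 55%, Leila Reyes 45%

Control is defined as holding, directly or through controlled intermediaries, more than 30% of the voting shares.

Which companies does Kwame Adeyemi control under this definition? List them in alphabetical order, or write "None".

Brightwater Foods SL, Caldera Systems Sdn Bhd, Sable Properties SRL

Kwame holds 80% of Caldera, so Kwame controls Caldera.
Caldera holds 47% of Brightwater, so Kwame controls Brightwater.
Caldera holds 55% of Sable, so Kwame controls Sable.
No other company's threshold is met.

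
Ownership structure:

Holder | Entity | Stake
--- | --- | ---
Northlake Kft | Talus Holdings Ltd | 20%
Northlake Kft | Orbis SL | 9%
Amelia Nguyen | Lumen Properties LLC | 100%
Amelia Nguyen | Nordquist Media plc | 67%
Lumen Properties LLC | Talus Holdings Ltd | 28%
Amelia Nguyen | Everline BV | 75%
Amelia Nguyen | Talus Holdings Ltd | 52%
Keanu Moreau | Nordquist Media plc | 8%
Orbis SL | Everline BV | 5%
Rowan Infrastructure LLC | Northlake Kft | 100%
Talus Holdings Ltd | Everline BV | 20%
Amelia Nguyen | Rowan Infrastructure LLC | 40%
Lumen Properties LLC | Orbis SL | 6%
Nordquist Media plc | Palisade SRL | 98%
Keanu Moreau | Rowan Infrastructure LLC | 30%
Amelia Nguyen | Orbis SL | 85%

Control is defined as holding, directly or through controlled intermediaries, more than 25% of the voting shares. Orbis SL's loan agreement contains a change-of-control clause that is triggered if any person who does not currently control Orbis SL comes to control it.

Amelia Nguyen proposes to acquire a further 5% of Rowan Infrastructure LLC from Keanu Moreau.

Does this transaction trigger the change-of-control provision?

The purchase adds only to Amelia's holdings (Keanu's stake shrinks), so Amelia is the only person who could newly come to control Orbis.
Amelia holds 40% of Rowan, so Amelia controls Rowan.
Rowan holds 100% of Northlake, so Amelia controls Northlake.
Amelia holds 100% of Lumen, so Amelia controls Lumen.
Amelia and Lumen and Northlake together hold 85% + 6% + 9% = 100% of Orbis, so Amelia controls Orbis.
So Amelia already controls Orbis before the transaction.
After the purchase, Amelia's direct stake in Rowan rises to 40% + 5% = 45%, and Keanu's stake falls to 25%.
Amelia controlled Orbis already, so this is not a new person acquiring control; every other person's position is unchanged or reduced.
No new person acquires control, so the clause is not triggered.

No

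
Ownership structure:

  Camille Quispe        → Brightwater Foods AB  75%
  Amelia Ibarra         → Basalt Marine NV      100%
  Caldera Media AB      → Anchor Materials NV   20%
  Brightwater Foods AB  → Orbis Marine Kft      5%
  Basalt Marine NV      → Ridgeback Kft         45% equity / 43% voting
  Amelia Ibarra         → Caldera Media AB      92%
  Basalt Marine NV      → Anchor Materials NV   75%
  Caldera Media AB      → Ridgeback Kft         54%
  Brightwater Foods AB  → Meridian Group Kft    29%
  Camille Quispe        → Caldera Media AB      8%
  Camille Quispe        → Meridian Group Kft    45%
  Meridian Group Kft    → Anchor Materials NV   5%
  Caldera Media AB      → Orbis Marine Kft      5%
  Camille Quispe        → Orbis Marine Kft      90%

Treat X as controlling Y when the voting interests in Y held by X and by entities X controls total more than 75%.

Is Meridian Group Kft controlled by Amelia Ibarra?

Amelia holds 92% of Caldera, so Amelia controls Caldera.
Amelia holds 100% of Basalt, so Amelia controls Basalt.
Basalt and Caldera together hold 75% + 20% = 95% of Anchor, so Amelia controls Anchor.
Caldera and Basalt together hold 54% + 43% = 97% of Ridgeback, so Amelia controls Ridgeback.
Neither Amelia nor any entity Amelia controls holds any voting interest in Meridian.
So Amelia does not control Meridian.

No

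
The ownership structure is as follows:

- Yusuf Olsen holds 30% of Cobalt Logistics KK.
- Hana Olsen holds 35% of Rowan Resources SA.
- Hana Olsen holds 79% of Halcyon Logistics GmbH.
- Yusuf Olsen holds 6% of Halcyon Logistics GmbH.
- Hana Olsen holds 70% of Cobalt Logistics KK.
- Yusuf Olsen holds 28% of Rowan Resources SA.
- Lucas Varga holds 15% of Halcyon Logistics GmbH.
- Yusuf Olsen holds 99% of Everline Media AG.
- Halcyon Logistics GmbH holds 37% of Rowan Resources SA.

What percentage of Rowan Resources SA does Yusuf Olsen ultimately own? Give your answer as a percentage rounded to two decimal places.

30.22%

Yusuf reaches Rowan along 2 paths.
Direct stake: 28% = 28%.
Via Halcyon: 6% × 37% = 2.22%.
Total: 28% + 2.22% = 30.22%.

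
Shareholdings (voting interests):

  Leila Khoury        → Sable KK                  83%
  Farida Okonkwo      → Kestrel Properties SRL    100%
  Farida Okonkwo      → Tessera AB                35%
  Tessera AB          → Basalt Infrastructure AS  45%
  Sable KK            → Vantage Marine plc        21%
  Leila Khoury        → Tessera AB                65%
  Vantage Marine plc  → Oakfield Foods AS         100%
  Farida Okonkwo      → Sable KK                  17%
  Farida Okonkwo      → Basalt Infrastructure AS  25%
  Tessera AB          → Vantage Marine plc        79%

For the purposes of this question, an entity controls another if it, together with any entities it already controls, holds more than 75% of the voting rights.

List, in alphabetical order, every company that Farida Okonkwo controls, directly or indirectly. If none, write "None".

Kestrel Properties SRL

Farida holds 100% of Kestrel, so Farida controls Kestrel.
No other company's threshold is met.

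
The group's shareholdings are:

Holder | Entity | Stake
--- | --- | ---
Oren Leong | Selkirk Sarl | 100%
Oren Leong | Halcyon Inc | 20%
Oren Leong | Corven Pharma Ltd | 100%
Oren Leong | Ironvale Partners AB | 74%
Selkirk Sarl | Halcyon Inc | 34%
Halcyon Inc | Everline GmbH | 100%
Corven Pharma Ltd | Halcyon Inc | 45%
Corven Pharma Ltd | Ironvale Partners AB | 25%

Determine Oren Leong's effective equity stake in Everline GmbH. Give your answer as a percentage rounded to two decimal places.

Oren reaches Everline along 3 paths.
Via Corven → Halcyon: 100% × 45% × 100% = 45%.
Via Halcyon: 20% × 100% = 20%.
Via Selkirk → Halcyon: 100% × 34% × 100% = 34%.
Total: 45% + 20% + 34% = 99%.
Rounded: 99.00%.

99.00%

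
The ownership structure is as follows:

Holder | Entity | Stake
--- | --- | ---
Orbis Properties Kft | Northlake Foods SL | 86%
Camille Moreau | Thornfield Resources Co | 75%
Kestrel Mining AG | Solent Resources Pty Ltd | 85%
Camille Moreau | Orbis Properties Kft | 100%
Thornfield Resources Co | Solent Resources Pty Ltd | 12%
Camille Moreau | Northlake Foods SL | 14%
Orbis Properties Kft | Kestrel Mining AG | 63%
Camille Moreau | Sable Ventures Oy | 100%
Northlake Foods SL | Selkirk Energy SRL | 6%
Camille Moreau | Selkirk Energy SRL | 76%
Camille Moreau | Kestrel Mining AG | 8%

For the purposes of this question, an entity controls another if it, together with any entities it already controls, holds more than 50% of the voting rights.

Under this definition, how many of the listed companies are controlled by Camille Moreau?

Camille holds 100% of Orbis, so Camille controls Orbis.
Camille and Orbis together hold 8% + 63% = 71% of Kestrel, so Camille controls Kestrel.
Camille and Orbis together hold 14% + 86% = 100% of Northlake, so Camille controls Northlake.
Camille and Northlake together hold 76% + 6% = 82% of Selkirk, so Camille controls Selkirk.
Camille holds 75% of Thornfield, so Camille controls Thornfield.
Camille holds 100% of Sable, so Camille controls Sable.
Kestrel and Thornfield together hold 85% + 12% = 97% of Solent, so Camille controls Solent.
Camille controls 7 companies.

7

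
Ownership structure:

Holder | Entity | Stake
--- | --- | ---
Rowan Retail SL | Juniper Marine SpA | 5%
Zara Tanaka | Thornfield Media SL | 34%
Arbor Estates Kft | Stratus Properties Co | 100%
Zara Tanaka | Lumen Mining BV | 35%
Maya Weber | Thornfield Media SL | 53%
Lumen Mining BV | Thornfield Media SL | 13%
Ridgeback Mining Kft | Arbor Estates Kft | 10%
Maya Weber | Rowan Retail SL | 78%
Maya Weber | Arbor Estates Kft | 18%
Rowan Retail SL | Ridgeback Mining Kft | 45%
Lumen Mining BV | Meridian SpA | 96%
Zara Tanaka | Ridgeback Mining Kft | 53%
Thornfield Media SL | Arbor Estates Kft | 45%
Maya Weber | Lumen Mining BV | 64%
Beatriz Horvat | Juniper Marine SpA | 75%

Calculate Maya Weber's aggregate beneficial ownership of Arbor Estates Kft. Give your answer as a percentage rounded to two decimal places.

49.10%

Maya reaches Arbor along 4 paths.
Via Rowan → Ridgeback: 78% × 45% × 10% = 3.51%.
Via Thornfield: 53% × 45% = 23.85%.
Via Lumen → Thornfield: 64% × 13% × 45% = 3.744%.
Direct stake: 18% = 18%.
Total: 3.51% + 23.85% + 3.744% + 18% = 49.104%.
Rounded: 49.10%.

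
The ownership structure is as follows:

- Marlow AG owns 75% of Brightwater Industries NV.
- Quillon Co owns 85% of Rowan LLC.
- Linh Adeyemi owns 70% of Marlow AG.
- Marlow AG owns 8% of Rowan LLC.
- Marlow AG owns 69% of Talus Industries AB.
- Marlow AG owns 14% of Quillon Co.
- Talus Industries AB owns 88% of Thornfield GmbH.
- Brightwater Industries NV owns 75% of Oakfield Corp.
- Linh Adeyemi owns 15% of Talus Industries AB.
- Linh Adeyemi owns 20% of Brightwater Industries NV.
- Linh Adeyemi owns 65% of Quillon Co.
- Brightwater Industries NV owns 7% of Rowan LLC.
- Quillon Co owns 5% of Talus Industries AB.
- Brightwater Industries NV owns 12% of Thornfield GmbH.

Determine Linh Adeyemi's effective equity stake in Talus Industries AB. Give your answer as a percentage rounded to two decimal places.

Linh reaches Talus along 4 paths.
Via Marlow: 70% × 69% = 48.3%.
Direct stake: 15% = 15%.
Via Quillon: 65% × 5% = 3.25%.
Via Marlow → Quillon: 70% × 14% × 5% = 0.49%.
Total: 48.3% + 15% + 3.25% + 0.49% = 67.04%.

67.04%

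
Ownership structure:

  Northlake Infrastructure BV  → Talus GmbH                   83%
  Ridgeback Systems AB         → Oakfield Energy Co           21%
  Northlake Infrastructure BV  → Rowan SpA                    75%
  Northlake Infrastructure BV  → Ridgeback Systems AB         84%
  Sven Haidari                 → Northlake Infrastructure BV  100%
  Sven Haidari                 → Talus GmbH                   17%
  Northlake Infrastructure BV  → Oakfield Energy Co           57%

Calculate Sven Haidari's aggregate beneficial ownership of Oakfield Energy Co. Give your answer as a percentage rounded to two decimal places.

Sven reaches Oakfield along 2 paths.
Via Northlake: 100% × 57% = 57%.
Via Northlake → Ridgeback: 100% × 84% × 21% = 17.64%.
Total: 57% + 17.64% = 74.64%.

74.64%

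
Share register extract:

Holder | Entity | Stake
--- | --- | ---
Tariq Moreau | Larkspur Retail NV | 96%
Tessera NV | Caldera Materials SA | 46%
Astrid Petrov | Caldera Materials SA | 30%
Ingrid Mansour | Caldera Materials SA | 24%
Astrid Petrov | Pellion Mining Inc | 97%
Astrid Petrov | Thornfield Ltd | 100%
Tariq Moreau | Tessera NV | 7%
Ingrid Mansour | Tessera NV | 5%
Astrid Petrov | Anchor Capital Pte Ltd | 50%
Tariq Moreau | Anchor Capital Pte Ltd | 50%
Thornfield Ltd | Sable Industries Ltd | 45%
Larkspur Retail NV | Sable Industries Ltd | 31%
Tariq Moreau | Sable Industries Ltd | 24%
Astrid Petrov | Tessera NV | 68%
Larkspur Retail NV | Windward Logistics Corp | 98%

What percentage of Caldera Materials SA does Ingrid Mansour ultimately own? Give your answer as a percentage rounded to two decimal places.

Ingrid reaches Caldera along 2 paths.
Via Tessera: 5% × 46% = 2.3%.
Direct stake: 24% = 24%.
Total: 2.3% + 24% = 26.3%.
Rounded: 26.30%.

26.30%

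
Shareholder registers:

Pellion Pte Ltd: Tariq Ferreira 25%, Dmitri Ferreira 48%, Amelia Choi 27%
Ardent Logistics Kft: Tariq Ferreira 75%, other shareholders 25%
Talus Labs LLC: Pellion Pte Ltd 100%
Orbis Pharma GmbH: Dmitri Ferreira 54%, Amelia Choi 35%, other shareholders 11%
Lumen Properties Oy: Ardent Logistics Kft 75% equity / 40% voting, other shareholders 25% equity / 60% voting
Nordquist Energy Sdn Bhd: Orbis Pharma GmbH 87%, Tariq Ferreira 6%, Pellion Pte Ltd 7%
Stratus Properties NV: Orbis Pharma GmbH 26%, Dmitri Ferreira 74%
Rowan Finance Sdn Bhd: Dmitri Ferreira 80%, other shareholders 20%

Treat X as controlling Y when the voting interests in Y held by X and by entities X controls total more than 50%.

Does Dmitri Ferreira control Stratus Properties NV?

Yes

Dmitri holds 54% of Orbis, so Dmitri controls Orbis.
Orbis and Dmitri together hold 26% + 74% = 100% of Stratus, so Dmitri controls Stratus.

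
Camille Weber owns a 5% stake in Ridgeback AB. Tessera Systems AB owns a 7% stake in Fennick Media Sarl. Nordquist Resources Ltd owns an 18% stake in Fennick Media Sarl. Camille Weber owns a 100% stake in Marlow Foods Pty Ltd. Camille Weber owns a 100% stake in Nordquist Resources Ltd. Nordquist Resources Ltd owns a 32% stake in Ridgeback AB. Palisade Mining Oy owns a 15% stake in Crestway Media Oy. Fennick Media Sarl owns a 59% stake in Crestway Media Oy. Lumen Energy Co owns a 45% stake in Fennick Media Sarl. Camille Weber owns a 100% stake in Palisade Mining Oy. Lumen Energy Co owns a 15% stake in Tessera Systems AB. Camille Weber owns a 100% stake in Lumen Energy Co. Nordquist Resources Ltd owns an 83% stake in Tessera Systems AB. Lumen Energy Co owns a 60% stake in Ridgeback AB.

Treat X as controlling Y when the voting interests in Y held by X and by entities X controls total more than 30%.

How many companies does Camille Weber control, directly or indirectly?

8

Camille holds 100% of Nordquist, so Camille controls Nordquist.
Camille holds 100% of Lumen, so Camille controls Lumen.
Nordquist and Lumen together hold 83% + 15% = 98% of Tessera, so Camille controls Tessera.
Lumen and Nordquist and Camille together hold 60% + 32% + 5% = 97% of Ridgeback, so Camille controls Ridgeback.
Nordquist and Tessera and Lumen together hold 18% + 7% + 45% = 70% of Fennick, so Camille controls Fennick.
Camille holds 100% of Palisade, so Camille controls Palisade.
Camille holds 100% of Marlow, so Camille controls Marlow.
Fennick and Palisade together hold 59% + 15% = 74% of Crestway, so Camille controls Crestway.
Camille controls 8 companies.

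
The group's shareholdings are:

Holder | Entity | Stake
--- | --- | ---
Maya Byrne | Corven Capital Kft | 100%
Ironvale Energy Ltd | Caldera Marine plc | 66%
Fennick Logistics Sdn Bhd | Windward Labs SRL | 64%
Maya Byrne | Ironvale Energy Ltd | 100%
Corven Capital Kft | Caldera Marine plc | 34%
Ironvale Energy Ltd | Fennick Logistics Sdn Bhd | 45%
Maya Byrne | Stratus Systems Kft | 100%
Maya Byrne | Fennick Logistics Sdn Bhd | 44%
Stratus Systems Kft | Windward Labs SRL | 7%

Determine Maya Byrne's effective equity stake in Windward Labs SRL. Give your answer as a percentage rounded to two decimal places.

Maya reaches Windward along 3 paths.
Via Stratus: 100% × 7% = 7%.
Via Ironvale → Fennick: 100% × 45% × 64% = 28.8%.
Via Fennick: 44% × 64% = 28.16%.
Total: 7% + 28.8% + 28.16% = 63.96%.

63.96%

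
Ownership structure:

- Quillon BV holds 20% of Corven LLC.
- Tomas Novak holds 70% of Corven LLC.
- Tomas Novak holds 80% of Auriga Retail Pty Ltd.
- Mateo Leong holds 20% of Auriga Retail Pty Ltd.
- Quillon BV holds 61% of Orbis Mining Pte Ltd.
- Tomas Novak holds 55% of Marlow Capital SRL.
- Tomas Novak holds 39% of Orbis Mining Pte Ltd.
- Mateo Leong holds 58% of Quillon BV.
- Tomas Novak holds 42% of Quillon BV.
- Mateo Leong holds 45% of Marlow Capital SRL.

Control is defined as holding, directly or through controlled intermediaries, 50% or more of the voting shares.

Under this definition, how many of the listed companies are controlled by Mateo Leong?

Mateo holds 58% of Quillon, so Mateo controls Quillon.
Quillon holds 61% of Orbis, so Mateo controls Orbis.
No other company's threshold is met.
Mateo controls 2 companies.

2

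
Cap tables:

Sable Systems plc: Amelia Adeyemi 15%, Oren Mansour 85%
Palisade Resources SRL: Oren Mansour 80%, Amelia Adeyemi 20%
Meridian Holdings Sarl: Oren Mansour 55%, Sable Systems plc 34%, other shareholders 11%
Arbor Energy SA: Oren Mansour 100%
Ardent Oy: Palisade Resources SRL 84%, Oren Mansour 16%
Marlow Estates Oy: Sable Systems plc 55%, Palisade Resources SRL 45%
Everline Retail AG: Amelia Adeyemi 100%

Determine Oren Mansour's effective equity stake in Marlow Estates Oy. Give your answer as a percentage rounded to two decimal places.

82.75%

Oren reaches Marlow along 2 paths.
Via Sable: 85% × 55% = 46.75%.
Via Palisade: 80% × 45% = 36%.
Total: 46.75% + 36% = 82.75%.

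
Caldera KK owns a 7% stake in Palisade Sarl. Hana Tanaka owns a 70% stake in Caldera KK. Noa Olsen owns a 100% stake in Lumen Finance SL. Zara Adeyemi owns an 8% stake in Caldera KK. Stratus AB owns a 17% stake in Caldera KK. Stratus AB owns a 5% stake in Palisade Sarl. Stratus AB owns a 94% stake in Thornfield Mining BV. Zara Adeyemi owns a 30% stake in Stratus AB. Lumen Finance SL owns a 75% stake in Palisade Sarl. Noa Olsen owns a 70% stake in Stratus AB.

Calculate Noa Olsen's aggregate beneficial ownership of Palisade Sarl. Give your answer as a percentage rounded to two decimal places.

79.33%

Noa reaches Palisade along 3 paths.
Via Lumen: 100% × 75% = 75%.
Via Stratus: 70% × 5% = 3.5%.
Via Stratus → Caldera: 70% × 17% × 7% = 0.833%.
Total: 75% + 3.5% + 0.833% = 79.333%.
Rounded: 79.33%.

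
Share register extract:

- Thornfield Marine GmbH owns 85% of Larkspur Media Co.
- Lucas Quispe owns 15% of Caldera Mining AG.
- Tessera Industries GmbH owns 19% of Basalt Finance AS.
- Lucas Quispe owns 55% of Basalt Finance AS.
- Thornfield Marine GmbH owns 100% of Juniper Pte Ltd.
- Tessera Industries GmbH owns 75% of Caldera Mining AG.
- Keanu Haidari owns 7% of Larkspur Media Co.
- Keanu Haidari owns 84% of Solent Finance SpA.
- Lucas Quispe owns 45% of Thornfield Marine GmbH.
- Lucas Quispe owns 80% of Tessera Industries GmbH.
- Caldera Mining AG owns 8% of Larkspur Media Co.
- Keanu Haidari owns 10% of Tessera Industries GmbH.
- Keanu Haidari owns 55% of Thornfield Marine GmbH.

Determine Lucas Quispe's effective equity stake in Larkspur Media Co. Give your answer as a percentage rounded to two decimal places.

Lucas reaches Larkspur along 3 paths.
Via Thornfield: 45% × 85% = 38.25%.
Via Tessera → Caldera: 80% × 75% × 8% = 4.8%.
Via Caldera: 15% × 8% = 1.2%.
Total: 38.25% + 4.8% + 1.2% = 44.25%.

44.25%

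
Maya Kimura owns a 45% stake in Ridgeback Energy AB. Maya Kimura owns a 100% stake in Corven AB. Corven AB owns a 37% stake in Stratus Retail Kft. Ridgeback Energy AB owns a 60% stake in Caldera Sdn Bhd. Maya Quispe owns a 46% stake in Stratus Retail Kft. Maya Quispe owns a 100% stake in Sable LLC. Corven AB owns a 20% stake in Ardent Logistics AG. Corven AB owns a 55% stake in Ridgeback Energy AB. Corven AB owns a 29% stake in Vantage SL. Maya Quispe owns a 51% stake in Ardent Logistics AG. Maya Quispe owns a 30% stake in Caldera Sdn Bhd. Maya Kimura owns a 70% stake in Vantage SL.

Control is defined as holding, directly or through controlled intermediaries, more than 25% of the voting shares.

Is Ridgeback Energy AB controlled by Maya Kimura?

Yes

Maya Kimura holds 100% of Corven, so Maya Kimura controls Corven.
Corven and Maya Kimura together hold 55% + 45% = 100% of Ridgeback, so Maya Kimura controls Ridgeback.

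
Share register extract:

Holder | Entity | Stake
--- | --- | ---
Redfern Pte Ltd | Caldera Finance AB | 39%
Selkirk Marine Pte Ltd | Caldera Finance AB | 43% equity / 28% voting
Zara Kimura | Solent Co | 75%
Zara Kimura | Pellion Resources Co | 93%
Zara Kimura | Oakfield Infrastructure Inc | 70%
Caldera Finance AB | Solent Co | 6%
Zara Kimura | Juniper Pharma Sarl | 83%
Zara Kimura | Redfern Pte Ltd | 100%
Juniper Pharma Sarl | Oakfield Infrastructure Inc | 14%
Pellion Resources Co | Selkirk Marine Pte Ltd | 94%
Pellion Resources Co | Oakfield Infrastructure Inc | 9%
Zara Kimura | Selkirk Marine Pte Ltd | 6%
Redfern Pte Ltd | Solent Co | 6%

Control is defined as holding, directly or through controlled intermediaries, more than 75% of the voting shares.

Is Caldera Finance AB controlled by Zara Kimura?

Zara holds 83% of Juniper, so Zara controls Juniper.
Zara holds 93% of Pellion, so Zara controls Pellion.
Zara holds 100% of Redfern, so Zara controls Redfern.
Zara and Pellion together hold 6% + 94% = 100% of Selkirk, so Zara controls Selkirk.
Redfern and Zara together hold 6% + 75% = 81% of Solent, so Zara controls Solent.
Zara and Pellion and Juniper together hold 70% + 9% + 14% = 93% of Oakfield, so Zara controls Oakfield.
In Caldera, Zara's side holds only 39% + 28% = 67%, not > 75%.
So Zara does not control Caldera.

No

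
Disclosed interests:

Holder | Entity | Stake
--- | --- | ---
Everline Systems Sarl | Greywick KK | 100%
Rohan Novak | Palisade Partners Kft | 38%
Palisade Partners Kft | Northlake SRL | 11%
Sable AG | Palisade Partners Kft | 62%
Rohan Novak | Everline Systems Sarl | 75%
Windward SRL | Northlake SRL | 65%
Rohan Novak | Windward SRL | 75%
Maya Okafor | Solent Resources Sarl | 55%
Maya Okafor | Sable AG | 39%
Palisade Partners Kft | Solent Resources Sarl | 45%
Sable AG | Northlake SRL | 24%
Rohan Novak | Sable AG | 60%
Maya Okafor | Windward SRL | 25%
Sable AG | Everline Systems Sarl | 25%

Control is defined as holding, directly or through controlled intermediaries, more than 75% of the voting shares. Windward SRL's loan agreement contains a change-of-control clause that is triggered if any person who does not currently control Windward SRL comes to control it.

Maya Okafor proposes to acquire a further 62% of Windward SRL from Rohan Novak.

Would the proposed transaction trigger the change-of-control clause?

The purchase adds only to Maya's holdings (Rohan's stake shrinks), so Maya is the only person who could newly come to control Windward.
Maya's largest direct stake is 55% in Solent, which does not meet the threshold, so Maya controls no company.
In Windward, Maya's side holds only 25%, not > 75%.
So before the transaction, Maya does not control Windward.
After the purchase, Maya's direct stake in Windward rises to 25% + 62% = 87%, and Rohan's stake falls to 13%.
Maya holds 87% of Windward, so Maya controls Windward.
Maya did not control Windward before and does after, so the clause is triggered.

Yes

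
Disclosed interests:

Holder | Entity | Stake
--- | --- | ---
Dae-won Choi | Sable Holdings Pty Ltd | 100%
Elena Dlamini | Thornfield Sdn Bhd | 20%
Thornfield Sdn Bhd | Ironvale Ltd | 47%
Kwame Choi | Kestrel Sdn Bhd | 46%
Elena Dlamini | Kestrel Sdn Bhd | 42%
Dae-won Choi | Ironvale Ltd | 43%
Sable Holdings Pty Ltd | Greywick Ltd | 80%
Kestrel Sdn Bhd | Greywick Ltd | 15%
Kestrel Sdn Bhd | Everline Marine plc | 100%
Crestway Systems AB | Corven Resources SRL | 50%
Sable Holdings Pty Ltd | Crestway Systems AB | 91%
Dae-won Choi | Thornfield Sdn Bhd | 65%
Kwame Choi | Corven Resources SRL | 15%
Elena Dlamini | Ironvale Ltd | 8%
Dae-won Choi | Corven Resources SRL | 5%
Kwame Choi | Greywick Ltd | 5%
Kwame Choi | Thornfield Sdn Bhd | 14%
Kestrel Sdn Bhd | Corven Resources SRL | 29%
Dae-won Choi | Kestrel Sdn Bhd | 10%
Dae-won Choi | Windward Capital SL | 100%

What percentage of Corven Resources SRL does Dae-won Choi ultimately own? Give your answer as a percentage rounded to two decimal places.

Dae-won reaches Corven along 3 paths.
Via Sable → Crestway: 100% × 91% × 50% = 45.5%.
Direct stake: 5% = 5%.
Via Kestrel: 10% × 29% = 2.9%.
Total: 45.5% + 5% + 2.9% = 53.4%.
Rounded: 53.40%.

53.40%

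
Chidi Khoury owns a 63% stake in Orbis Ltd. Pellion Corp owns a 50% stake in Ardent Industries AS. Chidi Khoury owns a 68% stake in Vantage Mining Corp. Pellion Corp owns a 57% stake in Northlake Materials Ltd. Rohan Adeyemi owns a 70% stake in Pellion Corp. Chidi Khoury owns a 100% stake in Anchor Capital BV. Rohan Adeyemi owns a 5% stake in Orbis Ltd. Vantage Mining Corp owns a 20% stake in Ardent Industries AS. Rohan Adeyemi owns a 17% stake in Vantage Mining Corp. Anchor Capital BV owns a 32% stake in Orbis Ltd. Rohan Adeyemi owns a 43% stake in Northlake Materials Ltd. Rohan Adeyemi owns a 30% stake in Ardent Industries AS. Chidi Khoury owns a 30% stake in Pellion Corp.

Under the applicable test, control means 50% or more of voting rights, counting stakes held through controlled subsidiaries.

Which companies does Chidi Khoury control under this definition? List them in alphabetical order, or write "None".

Anchor Capital BV, Orbis Ltd, Vantage Mining Corp

Chidi holds 68% of Vantage, so Chidi controls Vantage.
Chidi holds 100% of Anchor, so Chidi controls Anchor.
Chidi and Anchor together hold 63% + 32% = 95% of Orbis, so Chidi controls Orbis.
No other company's threshold is met.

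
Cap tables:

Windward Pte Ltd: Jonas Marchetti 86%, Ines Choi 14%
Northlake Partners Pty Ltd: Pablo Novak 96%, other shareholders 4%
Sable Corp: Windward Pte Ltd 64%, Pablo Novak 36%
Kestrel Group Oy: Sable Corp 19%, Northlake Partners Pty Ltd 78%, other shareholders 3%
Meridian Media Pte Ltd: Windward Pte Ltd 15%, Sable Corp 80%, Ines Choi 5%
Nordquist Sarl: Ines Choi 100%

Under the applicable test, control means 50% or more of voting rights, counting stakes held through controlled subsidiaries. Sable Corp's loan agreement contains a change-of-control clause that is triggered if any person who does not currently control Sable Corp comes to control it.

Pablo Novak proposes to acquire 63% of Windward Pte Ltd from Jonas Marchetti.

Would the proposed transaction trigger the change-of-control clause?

The purchase adds only to Pablo's holdings (Jonas's stake shrinks), so Pablo is the only person who could newly come to control Sable.
Pablo holds 96% of Northlake, so Pablo controls Northlake.
Northlake holds 78% of Kestrel, so Pablo controls Kestrel.
In Sable, Pablo's side holds only 36%, not ≥ 50%.
So before the transaction, Pablo does not control Sable.
After the purchase, Pablo holds 63% of Windward directly, and Jonas's stake falls to 23%.
Pablo holds 63% of Windward, so Pablo controls Windward.
Windward and Pablo together hold 64% + 36% = 100% of Sable, so Pablo controls Sable.
Pablo did not control Sable before and does after, so the clause is triggered.

Yes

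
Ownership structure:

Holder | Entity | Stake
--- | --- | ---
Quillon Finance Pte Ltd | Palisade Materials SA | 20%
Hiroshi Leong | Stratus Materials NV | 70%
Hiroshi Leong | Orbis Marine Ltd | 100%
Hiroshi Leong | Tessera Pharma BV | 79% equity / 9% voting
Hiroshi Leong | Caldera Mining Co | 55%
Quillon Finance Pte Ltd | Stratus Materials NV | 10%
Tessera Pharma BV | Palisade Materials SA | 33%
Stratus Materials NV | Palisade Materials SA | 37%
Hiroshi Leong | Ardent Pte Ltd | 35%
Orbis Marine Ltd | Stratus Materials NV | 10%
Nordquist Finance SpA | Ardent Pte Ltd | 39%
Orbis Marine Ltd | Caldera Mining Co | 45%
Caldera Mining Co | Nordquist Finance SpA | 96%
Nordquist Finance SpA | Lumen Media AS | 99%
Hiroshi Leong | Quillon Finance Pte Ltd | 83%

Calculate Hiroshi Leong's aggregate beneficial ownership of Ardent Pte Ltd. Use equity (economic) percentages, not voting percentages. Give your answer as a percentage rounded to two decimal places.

72.44%

Hiroshi reaches Ardent along 3 paths.
Via Orbis → Caldera → Nordquist: 100% × 45% × 96% × 39% = 16.848%.
Via Caldera → Nordquist: 55% × 96% × 39% = 20.592%.
Direct stake: 35% = 35%.
Total: 16.848% + 20.592% + 35% = 72.44%.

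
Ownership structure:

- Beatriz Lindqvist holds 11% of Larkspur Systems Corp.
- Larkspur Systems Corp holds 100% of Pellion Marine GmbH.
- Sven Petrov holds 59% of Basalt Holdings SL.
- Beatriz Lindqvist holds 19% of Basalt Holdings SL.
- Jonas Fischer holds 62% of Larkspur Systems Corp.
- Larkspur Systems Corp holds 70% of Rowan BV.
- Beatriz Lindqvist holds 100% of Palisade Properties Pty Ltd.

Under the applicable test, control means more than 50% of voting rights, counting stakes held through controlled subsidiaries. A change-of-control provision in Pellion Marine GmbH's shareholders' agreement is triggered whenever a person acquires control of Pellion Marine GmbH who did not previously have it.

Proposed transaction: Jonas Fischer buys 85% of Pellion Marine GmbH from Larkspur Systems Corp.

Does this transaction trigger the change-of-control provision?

The purchase adds only to Jonas's holdings (Larkspur's stake shrinks), so Jonas is the only person who could newly come to control Pellion.
Jonas holds 62% of Larkspur, so Jonas controls Larkspur.
Larkspur holds 100% of Pellion, so Jonas controls Pellion.
So Jonas already controls Pellion before the transaction.
After the purchase, Jonas holds 85% of Pellion directly, and Larkspur's stake falls to 15%.
Jonas controlled Pellion already, so this is not a new person acquiring control; every other person's position is unchanged or reduced.
No new person acquires control, so the clause is not triggered.

No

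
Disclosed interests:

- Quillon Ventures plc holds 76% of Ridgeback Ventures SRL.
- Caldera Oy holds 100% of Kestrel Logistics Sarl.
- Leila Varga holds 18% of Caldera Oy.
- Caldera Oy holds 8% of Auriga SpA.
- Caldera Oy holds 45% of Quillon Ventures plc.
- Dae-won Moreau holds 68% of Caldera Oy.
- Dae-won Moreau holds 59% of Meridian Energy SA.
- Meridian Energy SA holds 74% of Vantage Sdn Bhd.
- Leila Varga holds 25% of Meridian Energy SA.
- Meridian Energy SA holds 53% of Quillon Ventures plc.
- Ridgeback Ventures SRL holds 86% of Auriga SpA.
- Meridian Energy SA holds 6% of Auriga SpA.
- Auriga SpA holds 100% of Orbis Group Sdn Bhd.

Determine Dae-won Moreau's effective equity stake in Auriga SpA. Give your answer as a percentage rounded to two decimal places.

Dae-won reaches Auriga along 4 paths.
Via Meridian → Quillon → Ridgeback: 59% × 53% × 76% × 86% = 20.438072%.
Via Caldera → Quillon → Ridgeback: 68% × 45% × 76% × 86% = 20.00016%.
Via Meridian: 59% × 6% = 3.54%.
Via Caldera: 68% × 8% = 5.44%.
Total: 20.438072% + 20.00016% + 3.54% + 5.44% = 49.418232%.
Rounded: 49.42%.

49.42%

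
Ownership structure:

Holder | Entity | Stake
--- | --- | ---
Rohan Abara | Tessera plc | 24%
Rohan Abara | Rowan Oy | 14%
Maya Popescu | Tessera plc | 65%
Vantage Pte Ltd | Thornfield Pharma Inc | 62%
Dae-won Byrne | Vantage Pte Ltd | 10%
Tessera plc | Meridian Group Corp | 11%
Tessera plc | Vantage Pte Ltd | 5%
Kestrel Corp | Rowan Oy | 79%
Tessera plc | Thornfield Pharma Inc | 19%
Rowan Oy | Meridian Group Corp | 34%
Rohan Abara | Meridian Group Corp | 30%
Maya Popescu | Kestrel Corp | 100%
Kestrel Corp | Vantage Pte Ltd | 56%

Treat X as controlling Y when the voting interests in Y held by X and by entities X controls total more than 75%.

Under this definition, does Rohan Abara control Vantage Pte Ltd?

Rohan's largest direct stake is 30% in Meridian, which does not meet the threshold, so Rohan controls no company.
Neither Rohan nor any entity Rohan controls holds any voting interest in Vantage.
So Rohan does not control Vantage.

No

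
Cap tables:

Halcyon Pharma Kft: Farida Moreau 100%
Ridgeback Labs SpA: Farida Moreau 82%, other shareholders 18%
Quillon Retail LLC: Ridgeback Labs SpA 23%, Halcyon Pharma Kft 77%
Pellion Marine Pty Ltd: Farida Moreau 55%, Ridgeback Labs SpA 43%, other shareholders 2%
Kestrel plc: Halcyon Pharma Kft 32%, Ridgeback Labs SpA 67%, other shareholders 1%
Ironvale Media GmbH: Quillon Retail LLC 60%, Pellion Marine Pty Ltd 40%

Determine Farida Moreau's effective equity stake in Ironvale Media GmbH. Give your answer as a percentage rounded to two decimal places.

93.62%

Farida reaches Ironvale along 4 paths.
Via Ridgeback → Quillon: 82% × 23% × 60% = 11.316%.
Via Halcyon → Quillon: 100% × 77% × 60% = 46.2%.
Via Pellion: 55% × 40% = 22%.
Via Ridgeback → Pellion: 82% × 43% × 40% = 14.104%.
Total: 11.316% + 46.2% + 22% + 14.104% = 93.62%.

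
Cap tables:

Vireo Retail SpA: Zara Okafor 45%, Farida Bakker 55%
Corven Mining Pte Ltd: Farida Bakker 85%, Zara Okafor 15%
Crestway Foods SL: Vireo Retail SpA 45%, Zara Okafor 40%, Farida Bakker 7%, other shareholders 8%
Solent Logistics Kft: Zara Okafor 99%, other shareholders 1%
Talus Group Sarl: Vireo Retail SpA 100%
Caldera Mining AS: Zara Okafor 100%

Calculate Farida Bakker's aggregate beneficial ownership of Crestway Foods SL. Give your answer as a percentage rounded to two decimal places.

31.75%

Farida reaches Crestway along 2 paths.
Via Vireo: 55% × 45% = 24.75%.
Direct stake: 7% = 7%.
Total: 24.75% + 7% = 31.75%.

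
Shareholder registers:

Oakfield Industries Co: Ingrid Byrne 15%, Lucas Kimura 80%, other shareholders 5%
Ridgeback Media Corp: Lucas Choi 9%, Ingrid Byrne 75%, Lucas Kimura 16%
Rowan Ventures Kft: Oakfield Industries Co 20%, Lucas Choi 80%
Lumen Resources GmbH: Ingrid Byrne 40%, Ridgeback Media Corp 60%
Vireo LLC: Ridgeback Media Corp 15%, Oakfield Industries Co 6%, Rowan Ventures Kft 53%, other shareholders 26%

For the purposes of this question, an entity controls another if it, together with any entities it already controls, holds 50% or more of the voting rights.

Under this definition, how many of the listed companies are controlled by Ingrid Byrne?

2

Ingrid holds 75% of Ridgeback, so Ingrid controls Ridgeback.
Ingrid and Ridgeback together hold 40% + 60% = 100% of Lumen, so Ingrid controls Lumen.
No other company's threshold is met.
Ingrid controls 2 companies.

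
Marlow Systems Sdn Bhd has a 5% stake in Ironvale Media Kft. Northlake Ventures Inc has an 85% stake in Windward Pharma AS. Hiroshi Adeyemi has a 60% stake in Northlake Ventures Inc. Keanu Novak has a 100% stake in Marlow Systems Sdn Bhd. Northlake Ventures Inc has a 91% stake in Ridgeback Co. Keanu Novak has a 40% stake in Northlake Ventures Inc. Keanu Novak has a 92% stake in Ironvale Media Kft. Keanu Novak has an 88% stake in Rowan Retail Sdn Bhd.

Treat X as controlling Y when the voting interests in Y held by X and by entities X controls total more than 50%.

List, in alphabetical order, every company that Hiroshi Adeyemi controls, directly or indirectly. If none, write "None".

Northlake Ventures Inc, Ridgeback Co, Windward Pharma AS

Hiroshi holds 60% of Northlake, so Hiroshi controls Northlake.
Northlake holds 85% of Windward, so Hiroshi controls Windward.
Northlake holds 91% of Ridgeback, so Hiroshi controls Ridgeback.
No other company's threshold is met.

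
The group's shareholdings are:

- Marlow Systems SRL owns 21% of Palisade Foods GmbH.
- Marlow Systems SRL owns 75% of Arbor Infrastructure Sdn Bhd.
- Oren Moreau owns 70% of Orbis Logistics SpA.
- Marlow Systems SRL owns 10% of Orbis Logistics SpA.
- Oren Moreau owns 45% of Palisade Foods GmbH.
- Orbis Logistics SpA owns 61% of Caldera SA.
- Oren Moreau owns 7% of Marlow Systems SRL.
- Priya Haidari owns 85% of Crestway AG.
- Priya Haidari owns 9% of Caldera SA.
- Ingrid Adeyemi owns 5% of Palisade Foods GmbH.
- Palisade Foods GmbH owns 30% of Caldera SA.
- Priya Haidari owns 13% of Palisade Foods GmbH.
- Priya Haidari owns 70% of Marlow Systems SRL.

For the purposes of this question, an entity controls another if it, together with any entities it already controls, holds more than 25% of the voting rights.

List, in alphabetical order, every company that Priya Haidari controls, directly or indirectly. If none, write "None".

Arbor Infrastructure Sdn Bhd, Caldera SA, Crestway AG, Marlow Systems SRL, Palisade Foods GmbH

Priya holds 70% of Marlow, so Priya controls Marlow.
Marlow and Priya together hold 21% + 13% = 34% of Palisade, so Priya controls Palisade.
Priya and Palisade together hold 9% + 30% = 39% of Caldera, so Priya controls Caldera.
Priya holds 85% of Crestway, so Priya controls Crestway.
Marlow holds 75% of Arbor, so Priya controls Arbor.
No other company's threshold is met.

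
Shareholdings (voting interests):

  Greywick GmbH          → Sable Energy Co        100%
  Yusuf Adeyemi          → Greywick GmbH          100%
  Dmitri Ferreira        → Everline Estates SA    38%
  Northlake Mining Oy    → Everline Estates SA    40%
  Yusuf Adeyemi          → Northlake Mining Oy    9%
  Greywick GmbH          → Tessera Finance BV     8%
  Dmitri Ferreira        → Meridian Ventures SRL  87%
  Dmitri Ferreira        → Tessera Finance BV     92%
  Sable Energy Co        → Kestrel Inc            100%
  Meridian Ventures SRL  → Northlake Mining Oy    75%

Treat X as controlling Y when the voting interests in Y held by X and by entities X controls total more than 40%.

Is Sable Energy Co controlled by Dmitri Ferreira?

No

Dmitri holds 87% of Meridian, so Dmitri controls Meridian.
Meridian holds 75% of Northlake, so Dmitri controls Northlake.
Dmitri holds 92% of Tessera, so Dmitri controls Tessera.
Northlake and Dmitri together hold 40% + 38% = 78% of Everline, so Dmitri controls Everline.
Neither Dmitri nor any entity Dmitri controls holds any voting interest in Sable.
So Dmitri does not control Sable.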